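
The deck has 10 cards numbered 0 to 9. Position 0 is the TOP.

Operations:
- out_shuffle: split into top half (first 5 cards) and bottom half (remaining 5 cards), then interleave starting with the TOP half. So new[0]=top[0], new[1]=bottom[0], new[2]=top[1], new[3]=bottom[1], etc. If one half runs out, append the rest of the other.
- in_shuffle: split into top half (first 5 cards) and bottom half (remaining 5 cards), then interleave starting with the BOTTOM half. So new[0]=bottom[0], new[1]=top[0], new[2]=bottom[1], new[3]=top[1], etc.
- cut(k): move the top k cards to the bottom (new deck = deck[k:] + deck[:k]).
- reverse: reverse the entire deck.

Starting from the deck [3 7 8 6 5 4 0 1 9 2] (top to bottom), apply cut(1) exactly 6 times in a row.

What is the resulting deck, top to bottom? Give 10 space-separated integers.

Answer: 0 1 9 2 3 7 8 6 5 4

Derivation:
After op 1 (cut(1)): [7 8 6 5 4 0 1 9 2 3]
After op 2 (cut(1)): [8 6 5 4 0 1 9 2 3 7]
After op 3 (cut(1)): [6 5 4 0 1 9 2 3 7 8]
After op 4 (cut(1)): [5 4 0 1 9 2 3 7 8 6]
After op 5 (cut(1)): [4 0 1 9 2 3 7 8 6 5]
After op 6 (cut(1)): [0 1 9 2 3 7 8 6 5 4]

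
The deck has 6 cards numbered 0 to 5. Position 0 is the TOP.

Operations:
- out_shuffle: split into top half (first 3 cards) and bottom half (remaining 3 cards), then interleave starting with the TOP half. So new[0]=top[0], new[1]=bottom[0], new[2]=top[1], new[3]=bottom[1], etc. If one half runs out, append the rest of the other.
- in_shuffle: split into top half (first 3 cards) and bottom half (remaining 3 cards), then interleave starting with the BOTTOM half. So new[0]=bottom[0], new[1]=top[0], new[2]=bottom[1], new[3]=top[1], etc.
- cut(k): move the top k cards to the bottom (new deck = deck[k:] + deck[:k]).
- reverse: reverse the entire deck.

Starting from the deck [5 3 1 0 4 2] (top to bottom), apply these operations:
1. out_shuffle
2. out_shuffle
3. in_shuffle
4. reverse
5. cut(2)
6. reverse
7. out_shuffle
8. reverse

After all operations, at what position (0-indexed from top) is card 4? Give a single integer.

After op 1 (out_shuffle): [5 0 3 4 1 2]
After op 2 (out_shuffle): [5 4 0 1 3 2]
After op 3 (in_shuffle): [1 5 3 4 2 0]
After op 4 (reverse): [0 2 4 3 5 1]
After op 5 (cut(2)): [4 3 5 1 0 2]
After op 6 (reverse): [2 0 1 5 3 4]
After op 7 (out_shuffle): [2 5 0 3 1 4]
After op 8 (reverse): [4 1 3 0 5 2]
Card 4 is at position 0.

Answer: 0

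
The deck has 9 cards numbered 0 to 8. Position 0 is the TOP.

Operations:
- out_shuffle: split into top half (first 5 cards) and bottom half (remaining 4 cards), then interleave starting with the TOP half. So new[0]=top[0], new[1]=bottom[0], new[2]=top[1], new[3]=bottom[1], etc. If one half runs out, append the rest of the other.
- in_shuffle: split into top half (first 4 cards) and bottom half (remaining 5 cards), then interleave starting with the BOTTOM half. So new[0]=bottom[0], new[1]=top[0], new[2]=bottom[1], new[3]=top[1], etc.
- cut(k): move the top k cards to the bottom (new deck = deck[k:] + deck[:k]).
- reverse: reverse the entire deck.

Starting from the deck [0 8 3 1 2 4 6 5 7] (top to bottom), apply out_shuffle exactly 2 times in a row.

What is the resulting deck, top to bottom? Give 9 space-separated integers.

Answer: 0 5 4 1 8 7 6 2 3

Derivation:
After op 1 (out_shuffle): [0 4 8 6 3 5 1 7 2]
After op 2 (out_shuffle): [0 5 4 1 8 7 6 2 3]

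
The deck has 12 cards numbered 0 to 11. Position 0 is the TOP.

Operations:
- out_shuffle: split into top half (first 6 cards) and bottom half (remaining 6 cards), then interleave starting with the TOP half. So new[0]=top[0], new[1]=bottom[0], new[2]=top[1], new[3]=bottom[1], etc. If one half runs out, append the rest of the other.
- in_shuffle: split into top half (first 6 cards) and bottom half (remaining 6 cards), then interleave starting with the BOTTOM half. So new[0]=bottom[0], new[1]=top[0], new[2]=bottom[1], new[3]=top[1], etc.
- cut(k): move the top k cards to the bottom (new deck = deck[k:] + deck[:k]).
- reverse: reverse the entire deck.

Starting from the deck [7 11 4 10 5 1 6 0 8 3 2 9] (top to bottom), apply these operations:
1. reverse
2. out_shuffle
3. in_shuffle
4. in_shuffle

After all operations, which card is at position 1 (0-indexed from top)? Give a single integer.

Answer: 8

Derivation:
After op 1 (reverse): [9 2 3 8 0 6 1 5 10 4 11 7]
After op 2 (out_shuffle): [9 1 2 5 3 10 8 4 0 11 6 7]
After op 3 (in_shuffle): [8 9 4 1 0 2 11 5 6 3 7 10]
After op 4 (in_shuffle): [11 8 5 9 6 4 3 1 7 0 10 2]
Position 1: card 8.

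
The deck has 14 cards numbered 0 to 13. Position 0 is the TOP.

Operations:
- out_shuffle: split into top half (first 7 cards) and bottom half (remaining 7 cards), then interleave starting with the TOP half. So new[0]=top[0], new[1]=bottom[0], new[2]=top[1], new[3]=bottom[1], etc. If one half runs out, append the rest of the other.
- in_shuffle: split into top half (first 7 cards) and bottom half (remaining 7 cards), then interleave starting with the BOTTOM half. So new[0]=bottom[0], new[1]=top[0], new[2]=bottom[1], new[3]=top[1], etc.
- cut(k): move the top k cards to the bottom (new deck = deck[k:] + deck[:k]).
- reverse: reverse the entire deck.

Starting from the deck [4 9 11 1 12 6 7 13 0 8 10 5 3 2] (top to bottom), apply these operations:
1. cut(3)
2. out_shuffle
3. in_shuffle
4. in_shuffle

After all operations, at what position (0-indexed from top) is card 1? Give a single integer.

Answer: 3

Derivation:
After op 1 (cut(3)): [1 12 6 7 13 0 8 10 5 3 2 4 9 11]
After op 2 (out_shuffle): [1 10 12 5 6 3 7 2 13 4 0 9 8 11]
After op 3 (in_shuffle): [2 1 13 10 4 12 0 5 9 6 8 3 11 7]
After op 4 (in_shuffle): [5 2 9 1 6 13 8 10 3 4 11 12 7 0]
Card 1 is at position 3.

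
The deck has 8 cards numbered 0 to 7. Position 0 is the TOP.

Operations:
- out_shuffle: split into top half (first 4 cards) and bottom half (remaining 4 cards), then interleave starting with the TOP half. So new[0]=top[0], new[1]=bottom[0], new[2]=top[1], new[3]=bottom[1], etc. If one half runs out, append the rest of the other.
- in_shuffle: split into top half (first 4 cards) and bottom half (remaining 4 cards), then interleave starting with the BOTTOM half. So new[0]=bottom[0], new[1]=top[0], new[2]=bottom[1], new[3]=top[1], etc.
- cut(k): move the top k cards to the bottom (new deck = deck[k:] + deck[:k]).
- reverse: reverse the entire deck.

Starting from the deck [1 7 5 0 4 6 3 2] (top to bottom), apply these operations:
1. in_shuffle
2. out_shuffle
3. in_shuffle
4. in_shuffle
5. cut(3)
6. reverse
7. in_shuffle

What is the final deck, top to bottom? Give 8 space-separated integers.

After op 1 (in_shuffle): [4 1 6 7 3 5 2 0]
After op 2 (out_shuffle): [4 3 1 5 6 2 7 0]
After op 3 (in_shuffle): [6 4 2 3 7 1 0 5]
After op 4 (in_shuffle): [7 6 1 4 0 2 5 3]
After op 5 (cut(3)): [4 0 2 5 3 7 6 1]
After op 6 (reverse): [1 6 7 3 5 2 0 4]
After op 7 (in_shuffle): [5 1 2 6 0 7 4 3]

Answer: 5 1 2 6 0 7 4 3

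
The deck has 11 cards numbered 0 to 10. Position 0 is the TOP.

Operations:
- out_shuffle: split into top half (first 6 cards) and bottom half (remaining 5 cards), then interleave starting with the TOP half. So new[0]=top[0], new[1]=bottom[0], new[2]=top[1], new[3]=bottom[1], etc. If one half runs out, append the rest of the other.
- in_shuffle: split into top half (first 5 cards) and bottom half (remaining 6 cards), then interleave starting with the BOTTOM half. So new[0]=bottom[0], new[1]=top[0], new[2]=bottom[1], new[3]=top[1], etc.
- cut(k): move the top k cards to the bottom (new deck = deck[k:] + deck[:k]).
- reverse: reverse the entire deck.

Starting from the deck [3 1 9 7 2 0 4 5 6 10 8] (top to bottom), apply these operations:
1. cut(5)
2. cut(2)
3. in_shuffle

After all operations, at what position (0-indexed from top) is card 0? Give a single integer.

Answer: 8

Derivation:
After op 1 (cut(5)): [0 4 5 6 10 8 3 1 9 7 2]
After op 2 (cut(2)): [5 6 10 8 3 1 9 7 2 0 4]
After op 3 (in_shuffle): [1 5 9 6 7 10 2 8 0 3 4]
Card 0 is at position 8.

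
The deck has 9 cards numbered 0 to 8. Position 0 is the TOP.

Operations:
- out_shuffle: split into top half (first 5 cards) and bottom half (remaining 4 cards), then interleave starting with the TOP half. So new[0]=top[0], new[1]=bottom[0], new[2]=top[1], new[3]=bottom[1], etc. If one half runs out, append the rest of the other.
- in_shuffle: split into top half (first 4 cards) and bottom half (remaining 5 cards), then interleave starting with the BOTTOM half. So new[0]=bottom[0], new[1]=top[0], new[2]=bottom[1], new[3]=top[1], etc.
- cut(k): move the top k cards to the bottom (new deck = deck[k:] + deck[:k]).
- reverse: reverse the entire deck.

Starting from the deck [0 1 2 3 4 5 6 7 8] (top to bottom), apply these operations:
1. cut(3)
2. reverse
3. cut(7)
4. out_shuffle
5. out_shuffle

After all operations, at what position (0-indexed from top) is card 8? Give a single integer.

After op 1 (cut(3)): [3 4 5 6 7 8 0 1 2]
After op 2 (reverse): [2 1 0 8 7 6 5 4 3]
After op 3 (cut(7)): [4 3 2 1 0 8 7 6 5]
After op 4 (out_shuffle): [4 8 3 7 2 6 1 5 0]
After op 5 (out_shuffle): [4 6 8 1 3 5 7 0 2]
Card 8 is at position 2.

Answer: 2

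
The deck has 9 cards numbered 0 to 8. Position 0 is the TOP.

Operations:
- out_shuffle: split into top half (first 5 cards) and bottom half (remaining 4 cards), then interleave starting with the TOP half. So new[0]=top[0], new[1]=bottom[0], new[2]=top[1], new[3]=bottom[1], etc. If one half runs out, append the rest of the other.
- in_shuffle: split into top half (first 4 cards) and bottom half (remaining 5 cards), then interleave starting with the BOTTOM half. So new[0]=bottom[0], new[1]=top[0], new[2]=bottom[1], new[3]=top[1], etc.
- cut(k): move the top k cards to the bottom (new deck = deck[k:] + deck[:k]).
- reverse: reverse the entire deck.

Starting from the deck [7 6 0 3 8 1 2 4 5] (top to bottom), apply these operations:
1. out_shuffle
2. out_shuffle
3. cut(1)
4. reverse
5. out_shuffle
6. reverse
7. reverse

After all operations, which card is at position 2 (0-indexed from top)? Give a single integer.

Answer: 0

Derivation:
After op 1 (out_shuffle): [7 1 6 2 0 4 3 5 8]
After op 2 (out_shuffle): [7 4 1 3 6 5 2 8 0]
After op 3 (cut(1)): [4 1 3 6 5 2 8 0 7]
After op 4 (reverse): [7 0 8 2 5 6 3 1 4]
After op 5 (out_shuffle): [7 6 0 3 8 1 2 4 5]
After op 6 (reverse): [5 4 2 1 8 3 0 6 7]
After op 7 (reverse): [7 6 0 3 8 1 2 4 5]
Position 2: card 0.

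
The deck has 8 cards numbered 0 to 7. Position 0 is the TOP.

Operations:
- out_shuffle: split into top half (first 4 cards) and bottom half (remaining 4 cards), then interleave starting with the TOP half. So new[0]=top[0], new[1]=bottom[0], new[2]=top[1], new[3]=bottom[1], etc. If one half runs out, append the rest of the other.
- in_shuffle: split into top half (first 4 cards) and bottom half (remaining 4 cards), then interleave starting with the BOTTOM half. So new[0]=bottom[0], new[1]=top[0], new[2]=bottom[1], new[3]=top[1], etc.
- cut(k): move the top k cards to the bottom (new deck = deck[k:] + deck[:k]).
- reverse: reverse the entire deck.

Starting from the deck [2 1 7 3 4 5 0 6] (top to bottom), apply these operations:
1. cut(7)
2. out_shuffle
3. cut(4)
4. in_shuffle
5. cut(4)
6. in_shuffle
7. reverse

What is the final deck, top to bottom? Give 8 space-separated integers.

After op 1 (cut(7)): [6 2 1 7 3 4 5 0]
After op 2 (out_shuffle): [6 3 2 4 1 5 7 0]
After op 3 (cut(4)): [1 5 7 0 6 3 2 4]
After op 4 (in_shuffle): [6 1 3 5 2 7 4 0]
After op 5 (cut(4)): [2 7 4 0 6 1 3 5]
After op 6 (in_shuffle): [6 2 1 7 3 4 5 0]
After op 7 (reverse): [0 5 4 3 7 1 2 6]

Answer: 0 5 4 3 7 1 2 6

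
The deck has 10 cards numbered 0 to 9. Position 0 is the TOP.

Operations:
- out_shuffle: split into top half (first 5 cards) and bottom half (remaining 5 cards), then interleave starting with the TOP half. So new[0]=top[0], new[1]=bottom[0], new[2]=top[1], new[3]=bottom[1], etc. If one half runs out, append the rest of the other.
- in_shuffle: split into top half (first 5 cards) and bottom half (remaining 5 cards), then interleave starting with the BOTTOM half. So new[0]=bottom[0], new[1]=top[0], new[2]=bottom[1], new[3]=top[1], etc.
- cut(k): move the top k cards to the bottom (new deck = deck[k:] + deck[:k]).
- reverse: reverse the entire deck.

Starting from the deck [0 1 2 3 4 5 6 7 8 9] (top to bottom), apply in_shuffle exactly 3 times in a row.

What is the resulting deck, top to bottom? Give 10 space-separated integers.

After op 1 (in_shuffle): [5 0 6 1 7 2 8 3 9 4]
After op 2 (in_shuffle): [2 5 8 0 3 6 9 1 4 7]
After op 3 (in_shuffle): [6 2 9 5 1 8 4 0 7 3]

Answer: 6 2 9 5 1 8 4 0 7 3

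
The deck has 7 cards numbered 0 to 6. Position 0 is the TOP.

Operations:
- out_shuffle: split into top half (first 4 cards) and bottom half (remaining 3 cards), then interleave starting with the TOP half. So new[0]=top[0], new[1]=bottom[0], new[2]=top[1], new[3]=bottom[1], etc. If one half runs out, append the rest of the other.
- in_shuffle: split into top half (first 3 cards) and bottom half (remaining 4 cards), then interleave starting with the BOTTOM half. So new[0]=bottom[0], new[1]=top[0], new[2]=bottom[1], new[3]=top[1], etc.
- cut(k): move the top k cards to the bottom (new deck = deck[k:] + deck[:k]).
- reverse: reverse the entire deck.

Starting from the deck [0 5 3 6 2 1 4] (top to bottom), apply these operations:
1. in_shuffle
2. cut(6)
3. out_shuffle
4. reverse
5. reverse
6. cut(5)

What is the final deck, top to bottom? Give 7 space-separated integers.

Answer: 3 2 4 5 6 1 0

Derivation:
After op 1 (in_shuffle): [6 0 2 5 1 3 4]
After op 2 (cut(6)): [4 6 0 2 5 1 3]
After op 3 (out_shuffle): [4 5 6 1 0 3 2]
After op 4 (reverse): [2 3 0 1 6 5 4]
After op 5 (reverse): [4 5 6 1 0 3 2]
After op 6 (cut(5)): [3 2 4 5 6 1 0]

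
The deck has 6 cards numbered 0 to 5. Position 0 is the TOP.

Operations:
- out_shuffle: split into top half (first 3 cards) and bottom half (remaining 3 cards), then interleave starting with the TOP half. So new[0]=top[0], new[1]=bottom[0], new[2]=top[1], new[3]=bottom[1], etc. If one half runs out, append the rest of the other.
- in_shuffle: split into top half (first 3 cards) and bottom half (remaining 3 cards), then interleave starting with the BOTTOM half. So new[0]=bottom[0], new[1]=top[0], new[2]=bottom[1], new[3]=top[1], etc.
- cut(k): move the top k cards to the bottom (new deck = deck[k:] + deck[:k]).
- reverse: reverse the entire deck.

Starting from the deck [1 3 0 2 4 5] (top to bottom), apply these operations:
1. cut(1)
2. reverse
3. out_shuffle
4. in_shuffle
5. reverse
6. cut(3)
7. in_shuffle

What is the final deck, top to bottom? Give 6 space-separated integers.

After op 1 (cut(1)): [3 0 2 4 5 1]
After op 2 (reverse): [1 5 4 2 0 3]
After op 3 (out_shuffle): [1 2 5 0 4 3]
After op 4 (in_shuffle): [0 1 4 2 3 5]
After op 5 (reverse): [5 3 2 4 1 0]
After op 6 (cut(3)): [4 1 0 5 3 2]
After op 7 (in_shuffle): [5 4 3 1 2 0]

Answer: 5 4 3 1 2 0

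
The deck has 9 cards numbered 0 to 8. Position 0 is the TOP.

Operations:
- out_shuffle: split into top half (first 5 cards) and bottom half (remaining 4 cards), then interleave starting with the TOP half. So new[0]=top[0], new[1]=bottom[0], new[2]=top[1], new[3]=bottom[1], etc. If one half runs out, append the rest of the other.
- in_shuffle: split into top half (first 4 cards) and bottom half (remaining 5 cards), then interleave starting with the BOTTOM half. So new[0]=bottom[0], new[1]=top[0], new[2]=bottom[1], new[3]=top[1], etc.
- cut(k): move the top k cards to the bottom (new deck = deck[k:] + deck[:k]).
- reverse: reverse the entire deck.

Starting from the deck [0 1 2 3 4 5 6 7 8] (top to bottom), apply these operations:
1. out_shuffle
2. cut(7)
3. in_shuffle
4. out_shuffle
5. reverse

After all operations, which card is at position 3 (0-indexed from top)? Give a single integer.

After op 1 (out_shuffle): [0 5 1 6 2 7 3 8 4]
After op 2 (cut(7)): [8 4 0 5 1 6 2 7 3]
After op 3 (in_shuffle): [1 8 6 4 2 0 7 5 3]
After op 4 (out_shuffle): [1 0 8 7 6 5 4 3 2]
After op 5 (reverse): [2 3 4 5 6 7 8 0 1]
Position 3: card 5.

Answer: 5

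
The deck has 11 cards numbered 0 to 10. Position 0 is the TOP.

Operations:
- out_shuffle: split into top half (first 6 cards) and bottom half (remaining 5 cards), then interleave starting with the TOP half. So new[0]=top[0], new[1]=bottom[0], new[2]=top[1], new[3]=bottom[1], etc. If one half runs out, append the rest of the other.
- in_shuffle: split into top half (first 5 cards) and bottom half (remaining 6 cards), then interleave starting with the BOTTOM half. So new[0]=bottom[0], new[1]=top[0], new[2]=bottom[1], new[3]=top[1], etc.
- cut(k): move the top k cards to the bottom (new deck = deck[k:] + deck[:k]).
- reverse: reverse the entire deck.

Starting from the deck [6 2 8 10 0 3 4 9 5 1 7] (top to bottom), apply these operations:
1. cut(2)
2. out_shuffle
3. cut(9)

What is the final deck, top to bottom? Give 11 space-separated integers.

Answer: 2 9 8 5 10 1 0 7 3 6 4

Derivation:
After op 1 (cut(2)): [8 10 0 3 4 9 5 1 7 6 2]
After op 2 (out_shuffle): [8 5 10 1 0 7 3 6 4 2 9]
After op 3 (cut(9)): [2 9 8 5 10 1 0 7 3 6 4]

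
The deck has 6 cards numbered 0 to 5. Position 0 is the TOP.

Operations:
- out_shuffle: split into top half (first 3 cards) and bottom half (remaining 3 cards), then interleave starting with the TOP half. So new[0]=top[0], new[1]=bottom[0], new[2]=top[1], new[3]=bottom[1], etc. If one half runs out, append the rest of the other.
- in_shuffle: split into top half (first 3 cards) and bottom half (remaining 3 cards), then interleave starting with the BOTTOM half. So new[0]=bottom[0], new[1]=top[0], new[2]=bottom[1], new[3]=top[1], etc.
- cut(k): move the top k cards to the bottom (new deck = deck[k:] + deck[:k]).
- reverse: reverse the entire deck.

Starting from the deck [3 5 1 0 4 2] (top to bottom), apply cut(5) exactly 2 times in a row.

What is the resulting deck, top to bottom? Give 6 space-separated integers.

Answer: 4 2 3 5 1 0

Derivation:
After op 1 (cut(5)): [2 3 5 1 0 4]
After op 2 (cut(5)): [4 2 3 5 1 0]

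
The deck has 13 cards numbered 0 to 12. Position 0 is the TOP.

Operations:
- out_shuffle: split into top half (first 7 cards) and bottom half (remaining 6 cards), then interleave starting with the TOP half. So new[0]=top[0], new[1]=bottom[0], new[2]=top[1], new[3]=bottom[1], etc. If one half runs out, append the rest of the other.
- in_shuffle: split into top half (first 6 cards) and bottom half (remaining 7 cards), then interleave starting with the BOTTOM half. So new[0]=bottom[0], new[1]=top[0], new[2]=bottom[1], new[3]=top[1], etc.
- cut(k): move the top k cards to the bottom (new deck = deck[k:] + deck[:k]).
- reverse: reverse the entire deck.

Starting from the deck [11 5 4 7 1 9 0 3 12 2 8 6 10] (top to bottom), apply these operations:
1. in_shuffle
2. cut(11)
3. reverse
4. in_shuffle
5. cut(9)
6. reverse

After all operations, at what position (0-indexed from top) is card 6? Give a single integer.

After op 1 (in_shuffle): [0 11 3 5 12 4 2 7 8 1 6 9 10]
After op 2 (cut(11)): [9 10 0 11 3 5 12 4 2 7 8 1 6]
After op 3 (reverse): [6 1 8 7 2 4 12 5 3 11 0 10 9]
After op 4 (in_shuffle): [12 6 5 1 3 8 11 7 0 2 10 4 9]
After op 5 (cut(9)): [2 10 4 9 12 6 5 1 3 8 11 7 0]
After op 6 (reverse): [0 7 11 8 3 1 5 6 12 9 4 10 2]
Card 6 is at position 7.

Answer: 7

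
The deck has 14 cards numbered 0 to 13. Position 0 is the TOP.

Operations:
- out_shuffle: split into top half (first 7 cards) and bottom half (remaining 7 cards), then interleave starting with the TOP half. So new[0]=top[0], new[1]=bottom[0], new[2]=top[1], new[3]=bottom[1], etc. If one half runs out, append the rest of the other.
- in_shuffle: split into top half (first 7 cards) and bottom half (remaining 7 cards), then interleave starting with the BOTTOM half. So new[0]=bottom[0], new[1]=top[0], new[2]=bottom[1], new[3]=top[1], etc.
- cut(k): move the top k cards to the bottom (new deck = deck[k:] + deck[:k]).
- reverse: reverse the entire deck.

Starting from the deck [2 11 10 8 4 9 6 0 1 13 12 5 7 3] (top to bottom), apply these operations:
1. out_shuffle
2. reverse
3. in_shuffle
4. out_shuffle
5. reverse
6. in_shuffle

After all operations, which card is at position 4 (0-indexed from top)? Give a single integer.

Answer: 13

Derivation:
After op 1 (out_shuffle): [2 0 11 1 10 13 8 12 4 5 9 7 6 3]
After op 2 (reverse): [3 6 7 9 5 4 12 8 13 10 1 11 0 2]
After op 3 (in_shuffle): [8 3 13 6 10 7 1 9 11 5 0 4 2 12]
After op 4 (out_shuffle): [8 9 3 11 13 5 6 0 10 4 7 2 1 12]
After op 5 (reverse): [12 1 2 7 4 10 0 6 5 13 11 3 9 8]
After op 6 (in_shuffle): [6 12 5 1 13 2 11 7 3 4 9 10 8 0]
Position 4: card 13.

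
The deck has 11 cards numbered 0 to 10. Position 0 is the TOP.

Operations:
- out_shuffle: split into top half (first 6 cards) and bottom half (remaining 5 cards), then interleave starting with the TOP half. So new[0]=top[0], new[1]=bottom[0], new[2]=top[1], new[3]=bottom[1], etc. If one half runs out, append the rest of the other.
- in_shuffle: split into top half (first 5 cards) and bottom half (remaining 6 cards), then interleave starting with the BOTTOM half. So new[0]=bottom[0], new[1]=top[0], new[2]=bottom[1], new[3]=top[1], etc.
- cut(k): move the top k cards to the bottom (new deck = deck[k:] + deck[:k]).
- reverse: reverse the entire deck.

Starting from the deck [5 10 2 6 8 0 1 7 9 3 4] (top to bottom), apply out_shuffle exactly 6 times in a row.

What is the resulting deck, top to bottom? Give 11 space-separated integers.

Answer: 5 0 4 8 3 6 9 2 7 10 1

Derivation:
After op 1 (out_shuffle): [5 1 10 7 2 9 6 3 8 4 0]
After op 2 (out_shuffle): [5 6 1 3 10 8 7 4 2 0 9]
After op 3 (out_shuffle): [5 7 6 4 1 2 3 0 10 9 8]
After op 4 (out_shuffle): [5 3 7 0 6 10 4 9 1 8 2]
After op 5 (out_shuffle): [5 4 3 9 7 1 0 8 6 2 10]
After op 6 (out_shuffle): [5 0 4 8 3 6 9 2 7 10 1]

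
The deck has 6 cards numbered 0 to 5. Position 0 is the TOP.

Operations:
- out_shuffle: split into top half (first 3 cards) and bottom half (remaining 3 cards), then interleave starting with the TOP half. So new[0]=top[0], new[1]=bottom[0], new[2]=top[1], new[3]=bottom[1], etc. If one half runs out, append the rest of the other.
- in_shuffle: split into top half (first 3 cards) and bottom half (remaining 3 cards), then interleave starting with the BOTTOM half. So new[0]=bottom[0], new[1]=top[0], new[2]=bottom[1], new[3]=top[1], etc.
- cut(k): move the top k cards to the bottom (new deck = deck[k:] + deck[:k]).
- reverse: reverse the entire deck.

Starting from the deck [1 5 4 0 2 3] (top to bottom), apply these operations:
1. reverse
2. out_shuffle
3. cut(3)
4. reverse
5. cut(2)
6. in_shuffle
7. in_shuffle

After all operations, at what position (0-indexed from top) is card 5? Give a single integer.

Answer: 1

Derivation:
After op 1 (reverse): [3 2 0 4 5 1]
After op 2 (out_shuffle): [3 4 2 5 0 1]
After op 3 (cut(3)): [5 0 1 3 4 2]
After op 4 (reverse): [2 4 3 1 0 5]
After op 5 (cut(2)): [3 1 0 5 2 4]
After op 6 (in_shuffle): [5 3 2 1 4 0]
After op 7 (in_shuffle): [1 5 4 3 0 2]
Card 5 is at position 1.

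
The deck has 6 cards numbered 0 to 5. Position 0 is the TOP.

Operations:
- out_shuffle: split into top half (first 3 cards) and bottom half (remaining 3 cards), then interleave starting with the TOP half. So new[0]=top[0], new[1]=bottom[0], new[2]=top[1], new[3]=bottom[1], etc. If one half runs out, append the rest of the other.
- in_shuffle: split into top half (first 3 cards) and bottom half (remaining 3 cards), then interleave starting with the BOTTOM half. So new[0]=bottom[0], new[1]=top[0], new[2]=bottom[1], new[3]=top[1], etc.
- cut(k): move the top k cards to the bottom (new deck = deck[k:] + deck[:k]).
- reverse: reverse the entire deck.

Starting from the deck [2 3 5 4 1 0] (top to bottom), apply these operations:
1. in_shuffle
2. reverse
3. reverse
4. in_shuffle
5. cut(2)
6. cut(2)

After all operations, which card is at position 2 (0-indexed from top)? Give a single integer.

Answer: 3

Derivation:
After op 1 (in_shuffle): [4 2 1 3 0 5]
After op 2 (reverse): [5 0 3 1 2 4]
After op 3 (reverse): [4 2 1 3 0 5]
After op 4 (in_shuffle): [3 4 0 2 5 1]
After op 5 (cut(2)): [0 2 5 1 3 4]
After op 6 (cut(2)): [5 1 3 4 0 2]
Position 2: card 3.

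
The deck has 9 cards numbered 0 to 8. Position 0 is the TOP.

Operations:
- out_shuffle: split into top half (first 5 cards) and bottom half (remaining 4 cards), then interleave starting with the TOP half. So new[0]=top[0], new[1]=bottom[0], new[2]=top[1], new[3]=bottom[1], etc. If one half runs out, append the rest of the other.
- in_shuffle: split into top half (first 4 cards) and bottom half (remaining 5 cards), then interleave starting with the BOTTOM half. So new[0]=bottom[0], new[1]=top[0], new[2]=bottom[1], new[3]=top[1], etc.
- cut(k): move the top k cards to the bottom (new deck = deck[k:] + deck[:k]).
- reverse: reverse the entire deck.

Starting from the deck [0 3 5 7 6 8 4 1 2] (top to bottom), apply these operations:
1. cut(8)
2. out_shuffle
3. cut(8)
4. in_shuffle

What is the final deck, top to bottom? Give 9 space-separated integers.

After op 1 (cut(8)): [2 0 3 5 7 6 8 4 1]
After op 2 (out_shuffle): [2 6 0 8 3 4 5 1 7]
After op 3 (cut(8)): [7 2 6 0 8 3 4 5 1]
After op 4 (in_shuffle): [8 7 3 2 4 6 5 0 1]

Answer: 8 7 3 2 4 6 5 0 1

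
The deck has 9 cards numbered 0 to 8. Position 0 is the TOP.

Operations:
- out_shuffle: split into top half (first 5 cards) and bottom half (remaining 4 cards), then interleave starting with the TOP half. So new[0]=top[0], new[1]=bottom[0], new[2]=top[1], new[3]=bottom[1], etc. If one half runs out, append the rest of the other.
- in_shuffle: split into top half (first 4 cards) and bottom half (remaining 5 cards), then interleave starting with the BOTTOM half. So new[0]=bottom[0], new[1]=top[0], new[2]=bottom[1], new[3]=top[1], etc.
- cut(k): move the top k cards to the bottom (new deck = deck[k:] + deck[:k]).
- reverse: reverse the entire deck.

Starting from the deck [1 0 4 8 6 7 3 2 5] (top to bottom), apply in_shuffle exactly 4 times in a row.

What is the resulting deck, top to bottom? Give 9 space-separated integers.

After op 1 (in_shuffle): [6 1 7 0 3 4 2 8 5]
After op 2 (in_shuffle): [3 6 4 1 2 7 8 0 5]
After op 3 (in_shuffle): [2 3 7 6 8 4 0 1 5]
After op 4 (in_shuffle): [8 2 4 3 0 7 1 6 5]

Answer: 8 2 4 3 0 7 1 6 5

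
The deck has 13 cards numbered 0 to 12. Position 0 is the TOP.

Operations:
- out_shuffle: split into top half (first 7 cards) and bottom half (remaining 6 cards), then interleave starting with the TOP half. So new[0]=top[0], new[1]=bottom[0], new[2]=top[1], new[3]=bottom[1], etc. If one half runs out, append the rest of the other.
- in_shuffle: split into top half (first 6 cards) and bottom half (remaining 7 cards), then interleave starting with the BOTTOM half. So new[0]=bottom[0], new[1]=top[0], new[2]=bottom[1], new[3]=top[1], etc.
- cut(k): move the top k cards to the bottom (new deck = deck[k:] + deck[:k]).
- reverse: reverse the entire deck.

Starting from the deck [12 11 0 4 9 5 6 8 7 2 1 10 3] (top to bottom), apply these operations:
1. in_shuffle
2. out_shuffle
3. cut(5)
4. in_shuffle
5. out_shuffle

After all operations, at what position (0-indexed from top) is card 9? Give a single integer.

After op 1 (in_shuffle): [6 12 8 11 7 0 2 4 1 9 10 5 3]
After op 2 (out_shuffle): [6 4 12 1 8 9 11 10 7 5 0 3 2]
After op 3 (cut(5)): [9 11 10 7 5 0 3 2 6 4 12 1 8]
After op 4 (in_shuffle): [3 9 2 11 6 10 4 7 12 5 1 0 8]
After op 5 (out_shuffle): [3 7 9 12 2 5 11 1 6 0 10 8 4]
Card 9 is at position 2.

Answer: 2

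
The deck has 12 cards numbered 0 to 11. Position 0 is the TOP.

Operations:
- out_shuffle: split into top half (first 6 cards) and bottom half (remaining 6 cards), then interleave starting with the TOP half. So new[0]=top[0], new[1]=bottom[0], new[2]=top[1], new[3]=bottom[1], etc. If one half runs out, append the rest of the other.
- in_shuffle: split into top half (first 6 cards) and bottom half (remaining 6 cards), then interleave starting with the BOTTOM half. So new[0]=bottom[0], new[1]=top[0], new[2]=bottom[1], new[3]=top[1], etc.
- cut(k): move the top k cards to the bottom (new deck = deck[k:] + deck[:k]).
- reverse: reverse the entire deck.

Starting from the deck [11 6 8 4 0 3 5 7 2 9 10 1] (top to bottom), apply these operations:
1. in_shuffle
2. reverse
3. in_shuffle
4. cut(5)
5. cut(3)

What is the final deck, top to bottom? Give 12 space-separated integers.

Answer: 11 4 5 9 8 3 2 1 6 0 7 10

Derivation:
After op 1 (in_shuffle): [5 11 7 6 2 8 9 4 10 0 1 3]
After op 2 (reverse): [3 1 0 10 4 9 8 2 6 7 11 5]
After op 3 (in_shuffle): [8 3 2 1 6 0 7 10 11 4 5 9]
After op 4 (cut(5)): [0 7 10 11 4 5 9 8 3 2 1 6]
After op 5 (cut(3)): [11 4 5 9 8 3 2 1 6 0 7 10]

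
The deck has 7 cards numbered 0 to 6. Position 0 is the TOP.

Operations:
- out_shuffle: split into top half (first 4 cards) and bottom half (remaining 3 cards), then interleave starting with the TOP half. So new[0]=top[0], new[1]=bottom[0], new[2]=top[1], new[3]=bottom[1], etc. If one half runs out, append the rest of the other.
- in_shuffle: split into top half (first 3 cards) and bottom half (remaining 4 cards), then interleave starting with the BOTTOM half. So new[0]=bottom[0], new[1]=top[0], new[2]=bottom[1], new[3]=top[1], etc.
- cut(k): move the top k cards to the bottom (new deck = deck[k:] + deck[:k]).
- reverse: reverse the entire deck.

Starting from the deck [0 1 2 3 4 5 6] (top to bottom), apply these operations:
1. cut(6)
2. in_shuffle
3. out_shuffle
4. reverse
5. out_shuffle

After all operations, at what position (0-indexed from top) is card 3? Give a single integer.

After op 1 (cut(6)): [6 0 1 2 3 4 5]
After op 2 (in_shuffle): [2 6 3 0 4 1 5]
After op 3 (out_shuffle): [2 4 6 1 3 5 0]
After op 4 (reverse): [0 5 3 1 6 4 2]
After op 5 (out_shuffle): [0 6 5 4 3 2 1]
Card 3 is at position 4.

Answer: 4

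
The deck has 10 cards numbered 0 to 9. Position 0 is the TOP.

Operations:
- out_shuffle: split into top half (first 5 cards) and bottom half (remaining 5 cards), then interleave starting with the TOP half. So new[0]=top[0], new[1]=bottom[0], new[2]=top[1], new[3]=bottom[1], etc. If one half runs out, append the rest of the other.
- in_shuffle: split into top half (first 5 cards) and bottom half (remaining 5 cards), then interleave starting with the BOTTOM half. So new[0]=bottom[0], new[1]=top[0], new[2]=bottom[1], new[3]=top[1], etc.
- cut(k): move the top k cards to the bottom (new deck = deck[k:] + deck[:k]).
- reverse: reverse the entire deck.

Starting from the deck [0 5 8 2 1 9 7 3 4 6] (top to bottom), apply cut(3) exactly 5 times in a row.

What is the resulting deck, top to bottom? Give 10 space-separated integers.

After op 1 (cut(3)): [2 1 9 7 3 4 6 0 5 8]
After op 2 (cut(3)): [7 3 4 6 0 5 8 2 1 9]
After op 3 (cut(3)): [6 0 5 8 2 1 9 7 3 4]
After op 4 (cut(3)): [8 2 1 9 7 3 4 6 0 5]
After op 5 (cut(3)): [9 7 3 4 6 0 5 8 2 1]

Answer: 9 7 3 4 6 0 5 8 2 1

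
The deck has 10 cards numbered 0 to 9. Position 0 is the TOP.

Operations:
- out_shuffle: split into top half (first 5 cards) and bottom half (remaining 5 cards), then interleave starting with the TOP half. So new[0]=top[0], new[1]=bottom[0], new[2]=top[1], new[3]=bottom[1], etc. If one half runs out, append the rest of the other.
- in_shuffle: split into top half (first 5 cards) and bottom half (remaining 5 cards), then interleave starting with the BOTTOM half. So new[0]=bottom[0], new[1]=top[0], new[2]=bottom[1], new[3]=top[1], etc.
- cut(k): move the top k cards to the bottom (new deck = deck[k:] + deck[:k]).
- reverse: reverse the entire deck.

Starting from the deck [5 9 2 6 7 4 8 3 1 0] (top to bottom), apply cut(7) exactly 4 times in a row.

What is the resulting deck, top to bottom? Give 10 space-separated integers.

After op 1 (cut(7)): [3 1 0 5 9 2 6 7 4 8]
After op 2 (cut(7)): [7 4 8 3 1 0 5 9 2 6]
After op 3 (cut(7)): [9 2 6 7 4 8 3 1 0 5]
After op 4 (cut(7)): [1 0 5 9 2 6 7 4 8 3]

Answer: 1 0 5 9 2 6 7 4 8 3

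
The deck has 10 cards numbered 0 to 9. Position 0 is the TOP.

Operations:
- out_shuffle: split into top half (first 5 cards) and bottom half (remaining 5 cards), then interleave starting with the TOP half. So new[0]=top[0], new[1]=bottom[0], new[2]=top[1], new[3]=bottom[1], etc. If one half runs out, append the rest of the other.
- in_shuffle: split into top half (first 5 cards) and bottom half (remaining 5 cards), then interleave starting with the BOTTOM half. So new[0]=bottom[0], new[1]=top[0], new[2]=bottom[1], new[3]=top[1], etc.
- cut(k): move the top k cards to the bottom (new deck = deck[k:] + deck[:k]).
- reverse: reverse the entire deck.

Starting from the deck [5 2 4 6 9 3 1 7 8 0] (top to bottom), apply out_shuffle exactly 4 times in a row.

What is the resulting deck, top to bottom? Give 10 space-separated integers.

After op 1 (out_shuffle): [5 3 2 1 4 7 6 8 9 0]
After op 2 (out_shuffle): [5 7 3 6 2 8 1 9 4 0]
After op 3 (out_shuffle): [5 8 7 1 3 9 6 4 2 0]
After op 4 (out_shuffle): [5 9 8 6 7 4 1 2 3 0]

Answer: 5 9 8 6 7 4 1 2 3 0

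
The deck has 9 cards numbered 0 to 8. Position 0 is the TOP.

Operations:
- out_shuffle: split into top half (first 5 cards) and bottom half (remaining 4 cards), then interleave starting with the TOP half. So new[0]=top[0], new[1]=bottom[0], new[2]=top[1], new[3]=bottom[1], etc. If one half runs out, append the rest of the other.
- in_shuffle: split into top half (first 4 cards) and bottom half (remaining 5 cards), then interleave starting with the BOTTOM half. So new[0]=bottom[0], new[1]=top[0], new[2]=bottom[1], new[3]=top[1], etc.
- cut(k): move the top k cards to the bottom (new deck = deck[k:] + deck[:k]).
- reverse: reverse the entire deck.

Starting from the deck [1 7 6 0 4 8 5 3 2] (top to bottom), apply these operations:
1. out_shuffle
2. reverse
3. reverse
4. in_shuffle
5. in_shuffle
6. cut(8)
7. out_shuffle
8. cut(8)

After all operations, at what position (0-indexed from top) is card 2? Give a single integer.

Answer: 2

Derivation:
After op 1 (out_shuffle): [1 8 7 5 6 3 0 2 4]
After op 2 (reverse): [4 2 0 3 6 5 7 8 1]
After op 3 (reverse): [1 8 7 5 6 3 0 2 4]
After op 4 (in_shuffle): [6 1 3 8 0 7 2 5 4]
After op 5 (in_shuffle): [0 6 7 1 2 3 5 8 4]
After op 6 (cut(8)): [4 0 6 7 1 2 3 5 8]
After op 7 (out_shuffle): [4 2 0 3 6 5 7 8 1]
After op 8 (cut(8)): [1 4 2 0 3 6 5 7 8]
Card 2 is at position 2.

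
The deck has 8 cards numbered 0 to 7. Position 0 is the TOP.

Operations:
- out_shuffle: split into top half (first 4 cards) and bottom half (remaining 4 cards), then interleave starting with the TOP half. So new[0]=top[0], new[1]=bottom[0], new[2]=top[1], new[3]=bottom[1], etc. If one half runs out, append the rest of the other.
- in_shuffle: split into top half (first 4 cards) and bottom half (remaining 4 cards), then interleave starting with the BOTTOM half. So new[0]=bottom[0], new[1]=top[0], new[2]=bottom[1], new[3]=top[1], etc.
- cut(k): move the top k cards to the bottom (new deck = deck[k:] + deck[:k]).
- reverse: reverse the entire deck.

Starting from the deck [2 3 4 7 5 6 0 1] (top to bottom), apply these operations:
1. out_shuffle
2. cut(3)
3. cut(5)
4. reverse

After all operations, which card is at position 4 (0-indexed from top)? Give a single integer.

Answer: 6

Derivation:
After op 1 (out_shuffle): [2 5 3 6 4 0 7 1]
After op 2 (cut(3)): [6 4 0 7 1 2 5 3]
After op 3 (cut(5)): [2 5 3 6 4 0 7 1]
After op 4 (reverse): [1 7 0 4 6 3 5 2]
Position 4: card 6.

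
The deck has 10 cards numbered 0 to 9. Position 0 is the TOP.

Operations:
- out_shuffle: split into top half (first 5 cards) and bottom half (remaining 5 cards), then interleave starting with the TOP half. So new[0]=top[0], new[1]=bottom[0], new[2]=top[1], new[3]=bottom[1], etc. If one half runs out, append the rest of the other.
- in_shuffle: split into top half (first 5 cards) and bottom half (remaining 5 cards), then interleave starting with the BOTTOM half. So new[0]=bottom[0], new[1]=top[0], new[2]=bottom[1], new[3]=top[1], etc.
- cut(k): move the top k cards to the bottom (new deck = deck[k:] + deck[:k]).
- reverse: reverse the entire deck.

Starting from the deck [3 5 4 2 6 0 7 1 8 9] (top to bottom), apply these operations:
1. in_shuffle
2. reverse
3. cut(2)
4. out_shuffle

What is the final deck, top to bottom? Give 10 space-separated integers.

After op 1 (in_shuffle): [0 3 7 5 1 4 8 2 9 6]
After op 2 (reverse): [6 9 2 8 4 1 5 7 3 0]
After op 3 (cut(2)): [2 8 4 1 5 7 3 0 6 9]
After op 4 (out_shuffle): [2 7 8 3 4 0 1 6 5 9]

Answer: 2 7 8 3 4 0 1 6 5 9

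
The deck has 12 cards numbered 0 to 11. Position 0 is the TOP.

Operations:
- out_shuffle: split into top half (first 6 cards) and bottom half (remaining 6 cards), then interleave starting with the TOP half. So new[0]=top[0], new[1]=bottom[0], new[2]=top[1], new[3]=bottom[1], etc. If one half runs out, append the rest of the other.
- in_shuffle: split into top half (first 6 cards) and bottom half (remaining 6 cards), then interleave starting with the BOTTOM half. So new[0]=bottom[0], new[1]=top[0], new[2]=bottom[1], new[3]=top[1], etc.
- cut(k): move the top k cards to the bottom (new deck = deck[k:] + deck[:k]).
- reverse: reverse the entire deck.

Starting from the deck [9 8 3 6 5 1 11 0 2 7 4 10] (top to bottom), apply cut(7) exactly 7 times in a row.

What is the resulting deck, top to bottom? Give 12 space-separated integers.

After op 1 (cut(7)): [0 2 7 4 10 9 8 3 6 5 1 11]
After op 2 (cut(7)): [3 6 5 1 11 0 2 7 4 10 9 8]
After op 3 (cut(7)): [7 4 10 9 8 3 6 5 1 11 0 2]
After op 4 (cut(7)): [5 1 11 0 2 7 4 10 9 8 3 6]
After op 5 (cut(7)): [10 9 8 3 6 5 1 11 0 2 7 4]
After op 6 (cut(7)): [11 0 2 7 4 10 9 8 3 6 5 1]
After op 7 (cut(7)): [8 3 6 5 1 11 0 2 7 4 10 9]

Answer: 8 3 6 5 1 11 0 2 7 4 10 9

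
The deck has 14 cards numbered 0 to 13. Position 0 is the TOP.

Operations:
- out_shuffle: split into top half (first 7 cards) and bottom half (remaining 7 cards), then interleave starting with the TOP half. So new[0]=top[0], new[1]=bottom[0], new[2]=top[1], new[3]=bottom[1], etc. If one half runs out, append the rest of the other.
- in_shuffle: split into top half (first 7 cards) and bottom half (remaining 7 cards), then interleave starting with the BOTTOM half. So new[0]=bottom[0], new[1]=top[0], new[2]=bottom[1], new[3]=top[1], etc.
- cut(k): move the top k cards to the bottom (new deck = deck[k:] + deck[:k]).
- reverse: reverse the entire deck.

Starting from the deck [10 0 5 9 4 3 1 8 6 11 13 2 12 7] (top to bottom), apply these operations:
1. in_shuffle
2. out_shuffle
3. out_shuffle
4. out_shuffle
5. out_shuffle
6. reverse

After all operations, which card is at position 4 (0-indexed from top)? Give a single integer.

After op 1 (in_shuffle): [8 10 6 0 11 5 13 9 2 4 12 3 7 1]
After op 2 (out_shuffle): [8 9 10 2 6 4 0 12 11 3 5 7 13 1]
After op 3 (out_shuffle): [8 12 9 11 10 3 2 5 6 7 4 13 0 1]
After op 4 (out_shuffle): [8 5 12 6 9 7 11 4 10 13 3 0 2 1]
After op 5 (out_shuffle): [8 4 5 10 12 13 6 3 9 0 7 2 11 1]
After op 6 (reverse): [1 11 2 7 0 9 3 6 13 12 10 5 4 8]
Position 4: card 0.

Answer: 0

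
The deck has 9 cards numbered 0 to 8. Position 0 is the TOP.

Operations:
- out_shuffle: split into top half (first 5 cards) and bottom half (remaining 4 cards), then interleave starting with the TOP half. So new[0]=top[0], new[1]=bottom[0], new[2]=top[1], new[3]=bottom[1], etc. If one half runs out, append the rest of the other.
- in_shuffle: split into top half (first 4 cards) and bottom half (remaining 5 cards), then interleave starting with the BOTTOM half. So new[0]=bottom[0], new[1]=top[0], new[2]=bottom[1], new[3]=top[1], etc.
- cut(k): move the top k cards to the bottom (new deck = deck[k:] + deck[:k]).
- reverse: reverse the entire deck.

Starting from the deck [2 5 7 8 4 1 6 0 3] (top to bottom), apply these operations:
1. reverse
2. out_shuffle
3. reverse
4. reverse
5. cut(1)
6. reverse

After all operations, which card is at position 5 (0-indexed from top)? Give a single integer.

After op 1 (reverse): [3 0 6 1 4 8 7 5 2]
After op 2 (out_shuffle): [3 8 0 7 6 5 1 2 4]
After op 3 (reverse): [4 2 1 5 6 7 0 8 3]
After op 4 (reverse): [3 8 0 7 6 5 1 2 4]
After op 5 (cut(1)): [8 0 7 6 5 1 2 4 3]
After op 6 (reverse): [3 4 2 1 5 6 7 0 8]
Position 5: card 6.

Answer: 6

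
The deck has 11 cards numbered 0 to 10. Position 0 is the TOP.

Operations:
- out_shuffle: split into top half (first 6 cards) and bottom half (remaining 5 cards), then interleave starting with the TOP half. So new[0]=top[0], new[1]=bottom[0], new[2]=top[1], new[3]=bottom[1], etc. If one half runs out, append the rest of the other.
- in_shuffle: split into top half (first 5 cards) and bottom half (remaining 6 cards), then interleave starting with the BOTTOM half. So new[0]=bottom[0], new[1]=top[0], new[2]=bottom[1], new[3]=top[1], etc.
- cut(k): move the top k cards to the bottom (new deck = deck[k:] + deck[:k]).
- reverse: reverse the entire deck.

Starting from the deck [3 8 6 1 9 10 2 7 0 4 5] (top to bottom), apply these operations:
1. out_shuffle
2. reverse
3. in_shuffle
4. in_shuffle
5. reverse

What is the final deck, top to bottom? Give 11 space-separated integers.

After op 1 (out_shuffle): [3 2 8 7 6 0 1 4 9 5 10]
After op 2 (reverse): [10 5 9 4 1 0 6 7 8 2 3]
After op 3 (in_shuffle): [0 10 6 5 7 9 8 4 2 1 3]
After op 4 (in_shuffle): [9 0 8 10 4 6 2 5 1 7 3]
After op 5 (reverse): [3 7 1 5 2 6 4 10 8 0 9]

Answer: 3 7 1 5 2 6 4 10 8 0 9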